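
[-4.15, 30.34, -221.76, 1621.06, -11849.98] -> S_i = -4.15*(-7.31)^i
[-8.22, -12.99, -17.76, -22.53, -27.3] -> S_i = -8.22 + -4.77*i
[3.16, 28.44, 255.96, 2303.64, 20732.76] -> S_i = 3.16*9.00^i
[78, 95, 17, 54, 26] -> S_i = Random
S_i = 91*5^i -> [91, 455, 2275, 11375, 56875]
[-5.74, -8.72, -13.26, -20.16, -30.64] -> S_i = -5.74*1.52^i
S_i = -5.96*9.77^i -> [-5.96, -58.23, -568.9, -5558.15, -54303.09]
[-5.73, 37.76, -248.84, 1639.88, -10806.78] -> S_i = -5.73*(-6.59)^i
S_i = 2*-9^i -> [2, -18, 162, -1458, 13122]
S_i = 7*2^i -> [7, 14, 28, 56, 112]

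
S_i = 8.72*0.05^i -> [8.72, 0.44, 0.02, 0.0, 0.0]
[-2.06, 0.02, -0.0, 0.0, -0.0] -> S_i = -2.06*(-0.01)^i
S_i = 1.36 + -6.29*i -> [1.36, -4.93, -11.22, -17.51, -23.8]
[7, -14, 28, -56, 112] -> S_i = 7*-2^i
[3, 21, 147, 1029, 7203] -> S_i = 3*7^i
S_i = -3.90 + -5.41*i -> [-3.9, -9.31, -14.72, -20.13, -25.54]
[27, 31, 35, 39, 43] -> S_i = 27 + 4*i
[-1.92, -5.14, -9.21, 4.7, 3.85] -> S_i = Random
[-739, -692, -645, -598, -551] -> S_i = -739 + 47*i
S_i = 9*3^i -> [9, 27, 81, 243, 729]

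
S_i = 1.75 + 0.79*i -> [1.75, 2.54, 3.33, 4.12, 4.91]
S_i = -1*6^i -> [-1, -6, -36, -216, -1296]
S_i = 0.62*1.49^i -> [0.62, 0.92, 1.38, 2.05, 3.06]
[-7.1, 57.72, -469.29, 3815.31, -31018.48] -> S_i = -7.10*(-8.13)^i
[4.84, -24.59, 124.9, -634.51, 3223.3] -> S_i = 4.84*(-5.08)^i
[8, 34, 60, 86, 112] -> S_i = 8 + 26*i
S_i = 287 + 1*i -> [287, 288, 289, 290, 291]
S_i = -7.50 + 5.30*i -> [-7.5, -2.2, 3.1, 8.4, 13.7]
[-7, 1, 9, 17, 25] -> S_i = -7 + 8*i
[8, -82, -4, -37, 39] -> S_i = Random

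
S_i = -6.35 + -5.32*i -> [-6.35, -11.67, -16.99, -22.31, -27.63]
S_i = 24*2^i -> [24, 48, 96, 192, 384]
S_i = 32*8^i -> [32, 256, 2048, 16384, 131072]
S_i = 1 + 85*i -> [1, 86, 171, 256, 341]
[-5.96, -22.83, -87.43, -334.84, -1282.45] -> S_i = -5.96*3.83^i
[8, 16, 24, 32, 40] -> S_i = 8 + 8*i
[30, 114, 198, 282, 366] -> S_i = 30 + 84*i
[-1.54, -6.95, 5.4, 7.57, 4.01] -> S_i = Random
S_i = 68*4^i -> [68, 272, 1088, 4352, 17408]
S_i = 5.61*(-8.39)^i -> [5.61, -47.07, 394.9, -3313.21, 27797.82]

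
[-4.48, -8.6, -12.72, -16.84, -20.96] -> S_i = -4.48 + -4.12*i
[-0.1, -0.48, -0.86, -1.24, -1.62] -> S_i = -0.10 + -0.38*i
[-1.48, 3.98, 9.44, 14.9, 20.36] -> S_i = -1.48 + 5.46*i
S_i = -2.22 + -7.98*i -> [-2.22, -10.2, -18.18, -26.16, -34.14]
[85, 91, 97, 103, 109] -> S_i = 85 + 6*i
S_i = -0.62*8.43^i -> [-0.62, -5.23, -44.06, -371.43, -3131.14]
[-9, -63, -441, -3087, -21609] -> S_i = -9*7^i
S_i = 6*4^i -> [6, 24, 96, 384, 1536]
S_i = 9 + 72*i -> [9, 81, 153, 225, 297]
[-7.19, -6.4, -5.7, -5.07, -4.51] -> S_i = -7.19*0.89^i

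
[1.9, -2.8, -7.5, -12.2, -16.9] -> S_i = 1.90 + -4.70*i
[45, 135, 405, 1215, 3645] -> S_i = 45*3^i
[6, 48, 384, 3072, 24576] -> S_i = 6*8^i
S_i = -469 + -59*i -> [-469, -528, -587, -646, -705]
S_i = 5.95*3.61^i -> [5.95, 21.48, 77.54, 279.92, 1010.52]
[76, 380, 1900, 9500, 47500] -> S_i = 76*5^i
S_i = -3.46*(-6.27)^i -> [-3.46, 21.69, -136.02, 852.86, -5347.44]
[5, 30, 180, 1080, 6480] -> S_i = 5*6^i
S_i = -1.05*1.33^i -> [-1.05, -1.4, -1.86, -2.47, -3.29]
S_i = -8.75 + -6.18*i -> [-8.75, -14.93, -21.11, -27.29, -33.47]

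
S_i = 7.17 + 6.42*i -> [7.17, 13.59, 20.01, 26.43, 32.85]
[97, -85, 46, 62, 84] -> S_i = Random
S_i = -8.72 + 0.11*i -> [-8.72, -8.61, -8.5, -8.39, -8.28]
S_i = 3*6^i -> [3, 18, 108, 648, 3888]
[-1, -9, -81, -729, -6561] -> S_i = -1*9^i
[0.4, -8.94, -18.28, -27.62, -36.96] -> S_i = 0.40 + -9.34*i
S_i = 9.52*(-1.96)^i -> [9.52, -18.66, 36.57, -71.68, 140.5]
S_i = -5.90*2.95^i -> [-5.9, -17.4, -51.34, -151.47, -446.83]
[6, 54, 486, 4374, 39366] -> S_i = 6*9^i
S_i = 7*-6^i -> [7, -42, 252, -1512, 9072]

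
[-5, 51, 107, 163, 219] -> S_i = -5 + 56*i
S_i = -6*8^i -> [-6, -48, -384, -3072, -24576]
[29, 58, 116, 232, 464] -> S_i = 29*2^i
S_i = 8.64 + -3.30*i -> [8.64, 5.34, 2.04, -1.26, -4.56]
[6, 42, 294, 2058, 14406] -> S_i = 6*7^i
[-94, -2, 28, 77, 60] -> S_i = Random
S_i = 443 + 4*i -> [443, 447, 451, 455, 459]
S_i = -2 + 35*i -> [-2, 33, 68, 103, 138]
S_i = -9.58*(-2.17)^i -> [-9.58, 20.79, -45.11, 97.89, -212.42]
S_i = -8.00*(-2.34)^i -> [-8.0, 18.72, -43.8, 102.5, -239.86]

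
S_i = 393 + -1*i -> [393, 392, 391, 390, 389]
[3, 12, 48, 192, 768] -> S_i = 3*4^i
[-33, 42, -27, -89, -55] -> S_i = Random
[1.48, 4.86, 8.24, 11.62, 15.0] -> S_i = 1.48 + 3.38*i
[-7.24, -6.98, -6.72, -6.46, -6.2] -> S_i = -7.24 + 0.26*i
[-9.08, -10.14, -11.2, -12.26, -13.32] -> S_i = -9.08 + -1.06*i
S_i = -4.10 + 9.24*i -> [-4.1, 5.14, 14.38, 23.62, 32.86]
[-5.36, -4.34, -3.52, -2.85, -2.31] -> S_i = -5.36*0.81^i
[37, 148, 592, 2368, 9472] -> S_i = 37*4^i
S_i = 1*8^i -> [1, 8, 64, 512, 4096]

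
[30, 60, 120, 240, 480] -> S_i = 30*2^i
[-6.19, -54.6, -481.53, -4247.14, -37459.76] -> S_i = -6.19*8.82^i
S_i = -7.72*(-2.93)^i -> [-7.72, 22.62, -66.28, 194.19, -568.97]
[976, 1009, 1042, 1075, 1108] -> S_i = 976 + 33*i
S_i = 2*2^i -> [2, 4, 8, 16, 32]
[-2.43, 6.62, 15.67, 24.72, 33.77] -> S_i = -2.43 + 9.05*i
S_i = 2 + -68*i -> [2, -66, -134, -202, -270]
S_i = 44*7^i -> [44, 308, 2156, 15092, 105644]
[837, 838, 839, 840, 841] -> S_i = 837 + 1*i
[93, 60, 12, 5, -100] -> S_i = Random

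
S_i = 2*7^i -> [2, 14, 98, 686, 4802]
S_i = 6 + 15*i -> [6, 21, 36, 51, 66]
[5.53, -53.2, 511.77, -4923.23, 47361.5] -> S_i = 5.53*(-9.62)^i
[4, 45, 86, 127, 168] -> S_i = 4 + 41*i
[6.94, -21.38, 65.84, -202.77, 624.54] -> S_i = 6.94*(-3.08)^i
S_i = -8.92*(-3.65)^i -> [-8.92, 32.56, -118.84, 433.75, -1583.2]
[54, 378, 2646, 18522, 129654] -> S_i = 54*7^i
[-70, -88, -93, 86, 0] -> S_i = Random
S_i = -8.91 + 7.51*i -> [-8.91, -1.4, 6.11, 13.62, 21.13]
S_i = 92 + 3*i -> [92, 95, 98, 101, 104]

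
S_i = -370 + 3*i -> [-370, -367, -364, -361, -358]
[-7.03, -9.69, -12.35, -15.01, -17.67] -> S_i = -7.03 + -2.66*i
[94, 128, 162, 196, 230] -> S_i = 94 + 34*i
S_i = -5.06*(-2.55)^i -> [-5.06, 12.9, -32.9, 83.9, -213.95]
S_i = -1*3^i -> [-1, -3, -9, -27, -81]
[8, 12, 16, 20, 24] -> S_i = 8 + 4*i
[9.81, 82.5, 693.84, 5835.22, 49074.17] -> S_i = 9.81*8.41^i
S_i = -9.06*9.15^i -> [-9.06, -82.9, -758.53, -6940.51, -63505.68]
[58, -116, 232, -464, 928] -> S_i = 58*-2^i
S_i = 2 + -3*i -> [2, -1, -4, -7, -10]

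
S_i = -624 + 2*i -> [-624, -622, -620, -618, -616]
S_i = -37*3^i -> [-37, -111, -333, -999, -2997]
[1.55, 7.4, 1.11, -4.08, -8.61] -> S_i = Random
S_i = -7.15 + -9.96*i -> [-7.15, -17.11, -27.07, -37.03, -46.99]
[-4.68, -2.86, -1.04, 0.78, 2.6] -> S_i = -4.68 + 1.82*i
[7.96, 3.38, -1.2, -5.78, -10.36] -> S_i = 7.96 + -4.58*i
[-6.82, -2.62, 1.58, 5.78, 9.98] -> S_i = -6.82 + 4.20*i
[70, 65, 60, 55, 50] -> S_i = 70 + -5*i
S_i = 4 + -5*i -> [4, -1, -6, -11, -16]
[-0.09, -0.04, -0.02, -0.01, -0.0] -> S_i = -0.09*0.44^i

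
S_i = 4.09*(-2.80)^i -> [4.09, -11.45, 32.07, -89.78, 251.39]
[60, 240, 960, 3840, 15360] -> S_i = 60*4^i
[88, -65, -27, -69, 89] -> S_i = Random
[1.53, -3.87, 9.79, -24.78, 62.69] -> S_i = 1.53*(-2.53)^i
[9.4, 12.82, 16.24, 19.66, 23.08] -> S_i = 9.40 + 3.42*i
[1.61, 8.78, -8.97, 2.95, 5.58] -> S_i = Random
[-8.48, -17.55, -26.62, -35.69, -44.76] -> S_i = -8.48 + -9.07*i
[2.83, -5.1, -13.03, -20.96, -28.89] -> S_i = 2.83 + -7.93*i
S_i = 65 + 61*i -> [65, 126, 187, 248, 309]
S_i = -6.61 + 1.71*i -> [-6.61, -4.9, -3.19, -1.48, 0.23]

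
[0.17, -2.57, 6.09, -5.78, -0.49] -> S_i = Random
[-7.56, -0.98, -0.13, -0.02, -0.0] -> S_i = -7.56*0.13^i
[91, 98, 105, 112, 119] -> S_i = 91 + 7*i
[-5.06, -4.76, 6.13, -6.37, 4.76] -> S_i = Random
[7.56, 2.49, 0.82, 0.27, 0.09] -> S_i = 7.56*0.33^i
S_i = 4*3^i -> [4, 12, 36, 108, 324]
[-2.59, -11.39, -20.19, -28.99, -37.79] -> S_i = -2.59 + -8.80*i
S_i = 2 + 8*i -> [2, 10, 18, 26, 34]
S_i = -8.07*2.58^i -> [-8.07, -20.82, -53.72, -138.59, -357.56]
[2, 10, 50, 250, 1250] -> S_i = 2*5^i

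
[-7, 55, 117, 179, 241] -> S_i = -7 + 62*i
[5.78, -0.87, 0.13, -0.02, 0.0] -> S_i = 5.78*(-0.15)^i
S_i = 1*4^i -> [1, 4, 16, 64, 256]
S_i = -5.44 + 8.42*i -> [-5.44, 2.98, 11.4, 19.82, 28.24]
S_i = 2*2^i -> [2, 4, 8, 16, 32]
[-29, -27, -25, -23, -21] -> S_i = -29 + 2*i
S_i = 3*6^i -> [3, 18, 108, 648, 3888]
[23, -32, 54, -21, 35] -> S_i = Random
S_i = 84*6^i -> [84, 504, 3024, 18144, 108864]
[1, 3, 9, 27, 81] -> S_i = 1*3^i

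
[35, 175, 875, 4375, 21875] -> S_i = 35*5^i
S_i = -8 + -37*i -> [-8, -45, -82, -119, -156]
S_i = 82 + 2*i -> [82, 84, 86, 88, 90]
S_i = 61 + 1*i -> [61, 62, 63, 64, 65]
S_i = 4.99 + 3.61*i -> [4.99, 8.6, 12.21, 15.82, 19.43]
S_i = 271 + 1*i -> [271, 272, 273, 274, 275]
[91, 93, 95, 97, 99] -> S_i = 91 + 2*i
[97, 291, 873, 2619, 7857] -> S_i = 97*3^i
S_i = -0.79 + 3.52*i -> [-0.79, 2.73, 6.25, 9.77, 13.29]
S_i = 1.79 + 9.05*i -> [1.79, 10.84, 19.89, 28.94, 37.99]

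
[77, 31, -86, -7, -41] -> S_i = Random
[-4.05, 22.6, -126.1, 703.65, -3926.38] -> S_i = -4.05*(-5.58)^i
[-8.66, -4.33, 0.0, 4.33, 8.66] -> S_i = -8.66 + 4.33*i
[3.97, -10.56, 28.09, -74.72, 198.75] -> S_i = 3.97*(-2.66)^i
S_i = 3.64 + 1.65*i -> [3.64, 5.29, 6.94, 8.59, 10.24]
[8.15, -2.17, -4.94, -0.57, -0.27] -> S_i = Random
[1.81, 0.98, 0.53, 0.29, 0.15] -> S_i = 1.81*0.54^i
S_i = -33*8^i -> [-33, -264, -2112, -16896, -135168]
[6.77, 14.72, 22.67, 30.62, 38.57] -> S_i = 6.77 + 7.95*i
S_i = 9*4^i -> [9, 36, 144, 576, 2304]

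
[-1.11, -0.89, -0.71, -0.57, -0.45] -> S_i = -1.11*0.80^i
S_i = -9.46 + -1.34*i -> [-9.46, -10.8, -12.14, -13.48, -14.82]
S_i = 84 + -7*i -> [84, 77, 70, 63, 56]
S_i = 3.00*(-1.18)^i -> [3.0, -3.54, 4.18, -4.93, 5.82]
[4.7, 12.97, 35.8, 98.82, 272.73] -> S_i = 4.70*2.76^i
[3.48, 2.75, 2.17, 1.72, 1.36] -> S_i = 3.48*0.79^i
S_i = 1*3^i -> [1, 3, 9, 27, 81]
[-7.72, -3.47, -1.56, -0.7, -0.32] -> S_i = -7.72*0.45^i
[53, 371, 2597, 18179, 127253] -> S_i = 53*7^i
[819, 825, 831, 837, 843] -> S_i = 819 + 6*i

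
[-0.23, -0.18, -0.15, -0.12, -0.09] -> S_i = -0.23*0.80^i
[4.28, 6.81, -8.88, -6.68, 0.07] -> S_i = Random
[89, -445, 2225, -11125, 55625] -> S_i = 89*-5^i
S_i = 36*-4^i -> [36, -144, 576, -2304, 9216]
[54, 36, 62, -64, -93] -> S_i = Random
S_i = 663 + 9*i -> [663, 672, 681, 690, 699]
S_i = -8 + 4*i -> [-8, -4, 0, 4, 8]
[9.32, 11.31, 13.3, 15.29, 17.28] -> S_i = 9.32 + 1.99*i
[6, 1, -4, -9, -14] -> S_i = 6 + -5*i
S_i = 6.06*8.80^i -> [6.06, 53.33, 469.29, 4129.72, 36341.54]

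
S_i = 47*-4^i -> [47, -188, 752, -3008, 12032]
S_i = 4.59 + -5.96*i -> [4.59, -1.37, -7.33, -13.29, -19.25]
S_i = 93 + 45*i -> [93, 138, 183, 228, 273]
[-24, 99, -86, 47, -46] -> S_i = Random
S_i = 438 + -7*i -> [438, 431, 424, 417, 410]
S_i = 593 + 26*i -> [593, 619, 645, 671, 697]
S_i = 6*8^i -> [6, 48, 384, 3072, 24576]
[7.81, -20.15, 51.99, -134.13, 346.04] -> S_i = 7.81*(-2.58)^i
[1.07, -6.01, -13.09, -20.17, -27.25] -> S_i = 1.07 + -7.08*i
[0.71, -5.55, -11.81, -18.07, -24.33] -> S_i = 0.71 + -6.26*i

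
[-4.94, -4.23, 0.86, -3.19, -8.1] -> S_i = Random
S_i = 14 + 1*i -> [14, 15, 16, 17, 18]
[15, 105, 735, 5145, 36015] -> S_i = 15*7^i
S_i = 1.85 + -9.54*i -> [1.85, -7.69, -17.23, -26.77, -36.31]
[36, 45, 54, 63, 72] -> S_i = 36 + 9*i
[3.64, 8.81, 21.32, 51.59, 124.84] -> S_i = 3.64*2.42^i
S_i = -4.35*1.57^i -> [-4.35, -6.83, -10.72, -16.83, -26.43]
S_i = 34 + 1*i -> [34, 35, 36, 37, 38]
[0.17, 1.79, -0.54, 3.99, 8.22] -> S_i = Random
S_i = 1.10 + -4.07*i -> [1.1, -2.97, -7.04, -11.11, -15.18]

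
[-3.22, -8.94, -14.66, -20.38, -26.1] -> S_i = -3.22 + -5.72*i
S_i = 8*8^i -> [8, 64, 512, 4096, 32768]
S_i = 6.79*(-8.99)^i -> [6.79, -61.04, 548.77, -4933.43, 44351.52]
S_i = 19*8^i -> [19, 152, 1216, 9728, 77824]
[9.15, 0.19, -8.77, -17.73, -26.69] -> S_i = 9.15 + -8.96*i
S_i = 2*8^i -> [2, 16, 128, 1024, 8192]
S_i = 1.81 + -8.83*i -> [1.81, -7.02, -15.85, -24.68, -33.51]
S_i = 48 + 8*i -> [48, 56, 64, 72, 80]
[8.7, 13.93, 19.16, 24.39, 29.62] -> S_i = 8.70 + 5.23*i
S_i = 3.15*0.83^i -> [3.15, 2.61, 2.17, 1.8, 1.49]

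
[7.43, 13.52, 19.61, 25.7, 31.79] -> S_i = 7.43 + 6.09*i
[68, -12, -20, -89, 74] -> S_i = Random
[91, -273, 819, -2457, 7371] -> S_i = 91*-3^i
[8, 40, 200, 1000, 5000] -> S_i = 8*5^i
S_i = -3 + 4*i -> [-3, 1, 5, 9, 13]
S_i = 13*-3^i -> [13, -39, 117, -351, 1053]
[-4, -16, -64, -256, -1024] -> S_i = -4*4^i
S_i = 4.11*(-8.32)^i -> [4.11, -34.2, 284.5, -2367.07, 19694.05]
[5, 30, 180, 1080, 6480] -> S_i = 5*6^i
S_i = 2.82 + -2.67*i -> [2.82, 0.15, -2.52, -5.19, -7.86]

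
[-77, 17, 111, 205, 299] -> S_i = -77 + 94*i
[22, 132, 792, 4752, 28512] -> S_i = 22*6^i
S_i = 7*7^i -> [7, 49, 343, 2401, 16807]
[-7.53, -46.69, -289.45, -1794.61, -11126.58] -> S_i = -7.53*6.20^i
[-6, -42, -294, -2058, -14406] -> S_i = -6*7^i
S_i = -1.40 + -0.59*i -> [-1.4, -1.99, -2.58, -3.17, -3.76]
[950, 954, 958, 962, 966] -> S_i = 950 + 4*i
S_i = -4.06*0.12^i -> [-4.06, -0.49, -0.06, -0.01, -0.0]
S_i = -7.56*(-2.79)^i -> [-7.56, 21.09, -58.85, 164.19, -458.08]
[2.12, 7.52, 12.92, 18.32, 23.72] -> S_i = 2.12 + 5.40*i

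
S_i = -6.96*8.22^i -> [-6.96, -57.21, -470.28, -3865.67, -31775.8]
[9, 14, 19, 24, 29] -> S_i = 9 + 5*i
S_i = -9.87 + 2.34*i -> [-9.87, -7.53, -5.19, -2.85, -0.51]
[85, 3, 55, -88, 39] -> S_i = Random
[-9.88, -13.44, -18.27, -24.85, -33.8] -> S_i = -9.88*1.36^i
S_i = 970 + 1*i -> [970, 971, 972, 973, 974]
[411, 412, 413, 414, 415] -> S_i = 411 + 1*i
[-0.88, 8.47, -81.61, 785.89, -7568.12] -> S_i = -0.88*(-9.63)^i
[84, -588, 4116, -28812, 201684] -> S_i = 84*-7^i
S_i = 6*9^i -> [6, 54, 486, 4374, 39366]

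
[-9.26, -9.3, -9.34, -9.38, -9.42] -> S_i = -9.26 + -0.04*i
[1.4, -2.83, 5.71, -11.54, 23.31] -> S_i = 1.40*(-2.02)^i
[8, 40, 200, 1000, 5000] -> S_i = 8*5^i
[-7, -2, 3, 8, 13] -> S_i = -7 + 5*i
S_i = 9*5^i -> [9, 45, 225, 1125, 5625]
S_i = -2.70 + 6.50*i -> [-2.7, 3.8, 10.3, 16.8, 23.3]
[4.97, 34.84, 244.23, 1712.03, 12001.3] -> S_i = 4.97*7.01^i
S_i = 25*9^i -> [25, 225, 2025, 18225, 164025]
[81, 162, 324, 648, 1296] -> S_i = 81*2^i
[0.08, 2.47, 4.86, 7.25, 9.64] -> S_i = 0.08 + 2.39*i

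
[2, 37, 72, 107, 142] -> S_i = 2 + 35*i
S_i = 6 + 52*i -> [6, 58, 110, 162, 214]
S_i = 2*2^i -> [2, 4, 8, 16, 32]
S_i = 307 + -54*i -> [307, 253, 199, 145, 91]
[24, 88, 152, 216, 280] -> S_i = 24 + 64*i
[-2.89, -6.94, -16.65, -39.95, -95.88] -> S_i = -2.89*2.40^i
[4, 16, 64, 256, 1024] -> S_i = 4*4^i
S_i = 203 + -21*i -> [203, 182, 161, 140, 119]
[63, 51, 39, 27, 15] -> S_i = 63 + -12*i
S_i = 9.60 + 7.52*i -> [9.6, 17.12, 24.64, 32.16, 39.68]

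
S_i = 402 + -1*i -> [402, 401, 400, 399, 398]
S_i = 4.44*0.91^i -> [4.44, 4.04, 3.68, 3.35, 3.04]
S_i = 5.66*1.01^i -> [5.66, 5.72, 5.77, 5.83, 5.89]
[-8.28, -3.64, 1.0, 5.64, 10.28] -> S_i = -8.28 + 4.64*i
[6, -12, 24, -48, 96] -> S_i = 6*-2^i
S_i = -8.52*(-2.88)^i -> [-8.52, 24.54, -70.67, 203.52, -586.15]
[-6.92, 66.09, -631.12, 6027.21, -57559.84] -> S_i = -6.92*(-9.55)^i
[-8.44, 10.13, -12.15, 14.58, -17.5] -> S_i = -8.44*(-1.20)^i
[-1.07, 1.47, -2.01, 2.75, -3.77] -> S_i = -1.07*(-1.37)^i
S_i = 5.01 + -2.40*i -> [5.01, 2.61, 0.21, -2.19, -4.59]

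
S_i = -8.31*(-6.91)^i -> [-8.31, 57.42, -396.79, 2741.8, -18945.81]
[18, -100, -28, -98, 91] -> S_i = Random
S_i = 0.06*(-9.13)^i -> [0.06, -0.55, 5.0, -45.66, 416.9]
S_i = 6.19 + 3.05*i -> [6.19, 9.24, 12.29, 15.34, 18.39]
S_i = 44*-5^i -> [44, -220, 1100, -5500, 27500]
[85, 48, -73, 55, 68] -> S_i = Random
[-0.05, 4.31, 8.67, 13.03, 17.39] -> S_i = -0.05 + 4.36*i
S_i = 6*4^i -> [6, 24, 96, 384, 1536]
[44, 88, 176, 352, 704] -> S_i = 44*2^i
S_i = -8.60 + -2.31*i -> [-8.6, -10.91, -13.22, -15.53, -17.84]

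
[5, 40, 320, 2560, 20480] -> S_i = 5*8^i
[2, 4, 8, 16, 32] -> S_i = 2*2^i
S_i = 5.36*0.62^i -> [5.36, 3.32, 2.06, 1.28, 0.79]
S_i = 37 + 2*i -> [37, 39, 41, 43, 45]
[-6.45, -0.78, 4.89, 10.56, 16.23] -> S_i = -6.45 + 5.67*i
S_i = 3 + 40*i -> [3, 43, 83, 123, 163]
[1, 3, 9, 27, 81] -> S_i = 1*3^i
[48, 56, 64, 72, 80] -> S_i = 48 + 8*i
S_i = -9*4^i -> [-9, -36, -144, -576, -2304]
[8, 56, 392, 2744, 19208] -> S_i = 8*7^i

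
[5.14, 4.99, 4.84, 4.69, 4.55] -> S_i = 5.14*0.97^i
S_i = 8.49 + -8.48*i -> [8.49, 0.01, -8.47, -16.95, -25.43]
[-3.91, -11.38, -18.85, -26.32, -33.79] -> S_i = -3.91 + -7.47*i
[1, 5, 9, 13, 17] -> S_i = 1 + 4*i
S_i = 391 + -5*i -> [391, 386, 381, 376, 371]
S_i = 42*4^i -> [42, 168, 672, 2688, 10752]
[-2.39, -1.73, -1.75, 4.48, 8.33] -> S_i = Random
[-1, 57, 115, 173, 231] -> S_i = -1 + 58*i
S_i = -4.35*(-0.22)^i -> [-4.35, 0.96, -0.21, 0.05, -0.01]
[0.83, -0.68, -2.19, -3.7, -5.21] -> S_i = 0.83 + -1.51*i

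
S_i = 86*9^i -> [86, 774, 6966, 62694, 564246]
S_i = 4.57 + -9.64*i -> [4.57, -5.07, -14.71, -24.35, -33.99]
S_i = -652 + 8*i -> [-652, -644, -636, -628, -620]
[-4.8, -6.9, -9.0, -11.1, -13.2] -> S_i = -4.80 + -2.10*i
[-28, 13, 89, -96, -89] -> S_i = Random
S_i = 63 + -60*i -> [63, 3, -57, -117, -177]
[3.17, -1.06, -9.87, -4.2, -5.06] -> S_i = Random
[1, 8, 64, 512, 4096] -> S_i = 1*8^i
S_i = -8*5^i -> [-8, -40, -200, -1000, -5000]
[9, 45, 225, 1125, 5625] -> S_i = 9*5^i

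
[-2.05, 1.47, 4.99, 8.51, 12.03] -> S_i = -2.05 + 3.52*i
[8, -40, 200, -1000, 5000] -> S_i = 8*-5^i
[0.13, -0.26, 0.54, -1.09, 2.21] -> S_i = 0.13*(-2.03)^i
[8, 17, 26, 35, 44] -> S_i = 8 + 9*i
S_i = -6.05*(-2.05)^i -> [-6.05, 12.4, -25.43, 52.12, -106.85]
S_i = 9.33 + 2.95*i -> [9.33, 12.28, 15.23, 18.18, 21.13]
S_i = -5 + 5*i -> [-5, 0, 5, 10, 15]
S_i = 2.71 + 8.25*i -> [2.71, 10.96, 19.21, 27.46, 35.71]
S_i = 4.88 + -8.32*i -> [4.88, -3.44, -11.76, -20.08, -28.4]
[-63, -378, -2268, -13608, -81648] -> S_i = -63*6^i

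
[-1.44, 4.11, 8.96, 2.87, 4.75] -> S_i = Random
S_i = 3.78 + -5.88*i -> [3.78, -2.1, -7.98, -13.86, -19.74]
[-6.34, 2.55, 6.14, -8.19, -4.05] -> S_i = Random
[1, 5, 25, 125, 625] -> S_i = 1*5^i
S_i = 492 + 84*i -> [492, 576, 660, 744, 828]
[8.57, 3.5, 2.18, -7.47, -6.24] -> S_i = Random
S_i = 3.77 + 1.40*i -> [3.77, 5.17, 6.57, 7.97, 9.37]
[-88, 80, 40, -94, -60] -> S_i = Random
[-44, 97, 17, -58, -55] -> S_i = Random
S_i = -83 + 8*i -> [-83, -75, -67, -59, -51]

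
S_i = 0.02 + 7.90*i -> [0.02, 7.92, 15.82, 23.72, 31.62]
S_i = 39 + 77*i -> [39, 116, 193, 270, 347]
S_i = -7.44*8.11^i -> [-7.44, -60.34, -489.34, -3968.58, -32185.21]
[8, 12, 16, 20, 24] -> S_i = 8 + 4*i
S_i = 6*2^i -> [6, 12, 24, 48, 96]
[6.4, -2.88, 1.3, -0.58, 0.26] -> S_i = 6.40*(-0.45)^i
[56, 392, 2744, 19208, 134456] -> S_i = 56*7^i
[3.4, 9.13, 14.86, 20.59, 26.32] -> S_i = 3.40 + 5.73*i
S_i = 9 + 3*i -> [9, 12, 15, 18, 21]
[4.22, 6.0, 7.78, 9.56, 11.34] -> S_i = 4.22 + 1.78*i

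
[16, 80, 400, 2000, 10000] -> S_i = 16*5^i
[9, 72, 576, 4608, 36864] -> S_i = 9*8^i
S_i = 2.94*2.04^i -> [2.94, 6.0, 12.24, 24.96, 50.92]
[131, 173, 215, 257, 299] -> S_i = 131 + 42*i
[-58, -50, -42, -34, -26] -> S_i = -58 + 8*i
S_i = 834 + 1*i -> [834, 835, 836, 837, 838]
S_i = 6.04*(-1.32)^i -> [6.04, -7.97, 10.52, -13.89, 18.34]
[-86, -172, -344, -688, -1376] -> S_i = -86*2^i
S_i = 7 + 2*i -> [7, 9, 11, 13, 15]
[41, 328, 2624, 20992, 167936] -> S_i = 41*8^i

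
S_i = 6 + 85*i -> [6, 91, 176, 261, 346]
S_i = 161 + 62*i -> [161, 223, 285, 347, 409]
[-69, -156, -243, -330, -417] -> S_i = -69 + -87*i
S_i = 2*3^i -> [2, 6, 18, 54, 162]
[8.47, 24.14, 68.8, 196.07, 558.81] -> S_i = 8.47*2.85^i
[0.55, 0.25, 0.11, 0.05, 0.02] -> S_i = 0.55*0.45^i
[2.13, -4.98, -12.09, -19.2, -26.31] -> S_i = 2.13 + -7.11*i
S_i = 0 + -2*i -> [0, -2, -4, -6, -8]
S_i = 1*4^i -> [1, 4, 16, 64, 256]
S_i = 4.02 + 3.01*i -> [4.02, 7.03, 10.04, 13.05, 16.06]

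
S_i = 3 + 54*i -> [3, 57, 111, 165, 219]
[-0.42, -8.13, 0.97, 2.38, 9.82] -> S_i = Random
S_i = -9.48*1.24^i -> [-9.48, -11.76, -14.58, -18.07, -22.41]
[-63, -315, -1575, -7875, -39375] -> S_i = -63*5^i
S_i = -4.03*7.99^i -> [-4.03, -32.2, -257.28, -2055.63, -16424.5]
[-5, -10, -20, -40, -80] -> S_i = -5*2^i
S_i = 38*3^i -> [38, 114, 342, 1026, 3078]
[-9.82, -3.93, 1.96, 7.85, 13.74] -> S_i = -9.82 + 5.89*i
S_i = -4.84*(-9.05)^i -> [-4.84, 43.8, -396.41, 3587.49, -32466.81]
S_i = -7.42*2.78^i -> [-7.42, -20.63, -57.34, -159.42, -443.18]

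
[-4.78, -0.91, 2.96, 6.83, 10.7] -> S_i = -4.78 + 3.87*i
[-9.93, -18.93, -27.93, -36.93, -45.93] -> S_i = -9.93 + -9.00*i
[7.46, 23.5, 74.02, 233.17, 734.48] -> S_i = 7.46*3.15^i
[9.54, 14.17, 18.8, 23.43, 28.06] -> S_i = 9.54 + 4.63*i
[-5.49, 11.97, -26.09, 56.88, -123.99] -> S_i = -5.49*(-2.18)^i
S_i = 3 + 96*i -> [3, 99, 195, 291, 387]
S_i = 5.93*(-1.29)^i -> [5.93, -7.65, 9.87, -12.73, 16.42]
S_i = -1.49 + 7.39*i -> [-1.49, 5.9, 13.29, 20.68, 28.07]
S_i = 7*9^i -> [7, 63, 567, 5103, 45927]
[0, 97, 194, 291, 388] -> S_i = 0 + 97*i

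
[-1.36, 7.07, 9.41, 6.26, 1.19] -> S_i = Random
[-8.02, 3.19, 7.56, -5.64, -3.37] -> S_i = Random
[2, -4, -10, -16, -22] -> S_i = 2 + -6*i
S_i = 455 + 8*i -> [455, 463, 471, 479, 487]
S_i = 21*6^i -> [21, 126, 756, 4536, 27216]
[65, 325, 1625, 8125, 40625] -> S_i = 65*5^i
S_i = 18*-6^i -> [18, -108, 648, -3888, 23328]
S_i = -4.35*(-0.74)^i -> [-4.35, 3.22, -2.38, 1.76, -1.3]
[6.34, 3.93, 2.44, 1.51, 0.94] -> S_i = 6.34*0.62^i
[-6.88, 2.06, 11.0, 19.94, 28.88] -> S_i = -6.88 + 8.94*i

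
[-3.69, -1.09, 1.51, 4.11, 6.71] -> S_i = -3.69 + 2.60*i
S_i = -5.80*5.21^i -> [-5.8, -30.22, -157.44, -820.24, -4273.45]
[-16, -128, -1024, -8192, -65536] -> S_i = -16*8^i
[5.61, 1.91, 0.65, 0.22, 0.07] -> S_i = 5.61*0.34^i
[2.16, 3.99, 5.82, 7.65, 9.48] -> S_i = 2.16 + 1.83*i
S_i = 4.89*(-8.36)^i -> [4.89, -40.88, 341.76, -2857.11, 23885.48]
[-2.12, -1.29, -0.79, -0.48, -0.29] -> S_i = -2.12*0.61^i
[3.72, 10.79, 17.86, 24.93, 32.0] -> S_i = 3.72 + 7.07*i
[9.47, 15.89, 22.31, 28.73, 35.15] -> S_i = 9.47 + 6.42*i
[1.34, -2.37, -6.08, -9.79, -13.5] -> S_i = 1.34 + -3.71*i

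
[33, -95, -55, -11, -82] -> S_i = Random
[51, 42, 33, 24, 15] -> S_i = 51 + -9*i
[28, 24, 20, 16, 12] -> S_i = 28 + -4*i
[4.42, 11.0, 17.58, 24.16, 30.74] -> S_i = 4.42 + 6.58*i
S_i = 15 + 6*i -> [15, 21, 27, 33, 39]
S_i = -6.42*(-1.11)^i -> [-6.42, 7.13, -7.91, 8.78, -9.75]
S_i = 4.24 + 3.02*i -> [4.24, 7.26, 10.28, 13.3, 16.32]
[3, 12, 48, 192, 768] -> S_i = 3*4^i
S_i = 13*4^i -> [13, 52, 208, 832, 3328]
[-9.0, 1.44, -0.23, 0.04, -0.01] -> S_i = -9.00*(-0.16)^i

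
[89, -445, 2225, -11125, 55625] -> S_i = 89*-5^i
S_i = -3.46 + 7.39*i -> [-3.46, 3.93, 11.32, 18.71, 26.1]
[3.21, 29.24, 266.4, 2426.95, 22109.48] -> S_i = 3.21*9.11^i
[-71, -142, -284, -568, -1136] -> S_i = -71*2^i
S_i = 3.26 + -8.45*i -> [3.26, -5.19, -13.64, -22.09, -30.54]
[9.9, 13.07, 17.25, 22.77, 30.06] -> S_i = 9.90*1.32^i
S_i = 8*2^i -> [8, 16, 32, 64, 128]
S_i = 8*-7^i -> [8, -56, 392, -2744, 19208]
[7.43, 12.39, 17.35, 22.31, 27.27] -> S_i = 7.43 + 4.96*i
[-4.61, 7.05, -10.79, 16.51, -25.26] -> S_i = -4.61*(-1.53)^i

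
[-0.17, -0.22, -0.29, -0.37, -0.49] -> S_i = -0.17*1.30^i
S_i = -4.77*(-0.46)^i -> [-4.77, 2.19, -1.01, 0.46, -0.21]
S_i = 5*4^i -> [5, 20, 80, 320, 1280]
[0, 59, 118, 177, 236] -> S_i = 0 + 59*i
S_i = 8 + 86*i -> [8, 94, 180, 266, 352]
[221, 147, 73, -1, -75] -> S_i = 221 + -74*i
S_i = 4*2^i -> [4, 8, 16, 32, 64]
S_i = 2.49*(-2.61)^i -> [2.49, -6.5, 16.96, -44.27, 115.55]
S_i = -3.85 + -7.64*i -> [-3.85, -11.49, -19.13, -26.77, -34.41]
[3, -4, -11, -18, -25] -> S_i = 3 + -7*i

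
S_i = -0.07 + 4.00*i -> [-0.07, 3.93, 7.93, 11.93, 15.93]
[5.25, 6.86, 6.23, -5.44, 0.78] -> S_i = Random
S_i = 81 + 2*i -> [81, 83, 85, 87, 89]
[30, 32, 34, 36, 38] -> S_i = 30 + 2*i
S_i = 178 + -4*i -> [178, 174, 170, 166, 162]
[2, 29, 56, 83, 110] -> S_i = 2 + 27*i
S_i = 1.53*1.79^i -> [1.53, 2.74, 4.9, 8.78, 15.71]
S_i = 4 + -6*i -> [4, -2, -8, -14, -20]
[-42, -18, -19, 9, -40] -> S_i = Random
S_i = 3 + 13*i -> [3, 16, 29, 42, 55]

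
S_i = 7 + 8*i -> [7, 15, 23, 31, 39]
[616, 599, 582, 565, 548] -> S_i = 616 + -17*i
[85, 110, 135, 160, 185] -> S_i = 85 + 25*i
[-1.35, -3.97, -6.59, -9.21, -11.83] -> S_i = -1.35 + -2.62*i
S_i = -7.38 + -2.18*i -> [-7.38, -9.56, -11.74, -13.92, -16.1]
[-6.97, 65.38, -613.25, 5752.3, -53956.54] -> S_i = -6.97*(-9.38)^i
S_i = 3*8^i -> [3, 24, 192, 1536, 12288]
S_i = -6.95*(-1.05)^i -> [-6.95, 7.3, -7.66, 8.05, -8.45]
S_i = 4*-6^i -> [4, -24, 144, -864, 5184]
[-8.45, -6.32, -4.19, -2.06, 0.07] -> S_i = -8.45 + 2.13*i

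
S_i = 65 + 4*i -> [65, 69, 73, 77, 81]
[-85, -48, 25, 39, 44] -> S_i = Random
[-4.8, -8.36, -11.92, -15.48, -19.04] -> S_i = -4.80 + -3.56*i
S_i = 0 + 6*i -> [0, 6, 12, 18, 24]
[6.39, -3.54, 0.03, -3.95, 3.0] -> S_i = Random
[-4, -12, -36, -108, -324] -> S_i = -4*3^i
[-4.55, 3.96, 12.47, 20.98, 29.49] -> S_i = -4.55 + 8.51*i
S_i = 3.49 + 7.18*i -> [3.49, 10.67, 17.85, 25.03, 32.21]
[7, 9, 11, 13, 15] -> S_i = 7 + 2*i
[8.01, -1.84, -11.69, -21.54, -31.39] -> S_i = 8.01 + -9.85*i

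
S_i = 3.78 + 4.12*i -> [3.78, 7.9, 12.02, 16.14, 20.26]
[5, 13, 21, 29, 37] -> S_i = 5 + 8*i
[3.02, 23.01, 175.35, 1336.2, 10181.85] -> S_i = 3.02*7.62^i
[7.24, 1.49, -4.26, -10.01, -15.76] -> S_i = 7.24 + -5.75*i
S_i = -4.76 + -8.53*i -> [-4.76, -13.29, -21.82, -30.35, -38.88]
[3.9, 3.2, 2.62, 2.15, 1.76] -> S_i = 3.90*0.82^i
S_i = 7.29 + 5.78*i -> [7.29, 13.07, 18.85, 24.63, 30.41]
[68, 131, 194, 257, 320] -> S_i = 68 + 63*i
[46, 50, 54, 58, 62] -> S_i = 46 + 4*i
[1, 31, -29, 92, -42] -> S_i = Random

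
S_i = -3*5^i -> [-3, -15, -75, -375, -1875]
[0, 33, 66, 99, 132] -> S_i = 0 + 33*i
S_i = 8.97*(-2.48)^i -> [8.97, -22.25, 55.17, -136.82, 339.31]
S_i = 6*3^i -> [6, 18, 54, 162, 486]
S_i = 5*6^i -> [5, 30, 180, 1080, 6480]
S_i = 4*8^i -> [4, 32, 256, 2048, 16384]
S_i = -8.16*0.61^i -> [-8.16, -4.98, -3.04, -1.85, -1.13]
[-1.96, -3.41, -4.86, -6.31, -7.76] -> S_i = -1.96 + -1.45*i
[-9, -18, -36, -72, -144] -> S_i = -9*2^i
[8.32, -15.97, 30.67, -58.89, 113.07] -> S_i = 8.32*(-1.92)^i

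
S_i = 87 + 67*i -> [87, 154, 221, 288, 355]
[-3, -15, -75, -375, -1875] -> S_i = -3*5^i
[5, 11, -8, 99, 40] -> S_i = Random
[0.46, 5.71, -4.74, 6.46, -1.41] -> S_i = Random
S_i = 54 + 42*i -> [54, 96, 138, 180, 222]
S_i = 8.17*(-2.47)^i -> [8.17, -20.18, 49.84, -123.12, 304.1]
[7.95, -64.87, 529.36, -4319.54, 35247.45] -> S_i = 7.95*(-8.16)^i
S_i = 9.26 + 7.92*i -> [9.26, 17.18, 25.1, 33.02, 40.94]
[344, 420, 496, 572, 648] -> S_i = 344 + 76*i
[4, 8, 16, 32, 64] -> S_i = 4*2^i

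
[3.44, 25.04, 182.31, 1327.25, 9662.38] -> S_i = 3.44*7.28^i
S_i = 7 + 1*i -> [7, 8, 9, 10, 11]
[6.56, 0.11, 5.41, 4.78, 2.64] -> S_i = Random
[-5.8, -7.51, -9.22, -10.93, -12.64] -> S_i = -5.80 + -1.71*i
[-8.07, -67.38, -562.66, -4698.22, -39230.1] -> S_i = -8.07*8.35^i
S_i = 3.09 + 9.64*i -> [3.09, 12.73, 22.37, 32.01, 41.65]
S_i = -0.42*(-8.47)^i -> [-0.42, 3.56, -30.13, 255.21, -2161.64]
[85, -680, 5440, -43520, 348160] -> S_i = 85*-8^i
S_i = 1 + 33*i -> [1, 34, 67, 100, 133]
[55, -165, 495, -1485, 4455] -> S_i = 55*-3^i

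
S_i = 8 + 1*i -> [8, 9, 10, 11, 12]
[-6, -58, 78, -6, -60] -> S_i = Random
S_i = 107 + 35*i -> [107, 142, 177, 212, 247]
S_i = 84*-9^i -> [84, -756, 6804, -61236, 551124]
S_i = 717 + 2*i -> [717, 719, 721, 723, 725]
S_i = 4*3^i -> [4, 12, 36, 108, 324]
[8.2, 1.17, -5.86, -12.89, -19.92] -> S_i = 8.20 + -7.03*i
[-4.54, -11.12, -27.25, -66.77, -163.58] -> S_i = -4.54*2.45^i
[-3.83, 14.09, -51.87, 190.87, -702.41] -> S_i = -3.83*(-3.68)^i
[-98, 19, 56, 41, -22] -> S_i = Random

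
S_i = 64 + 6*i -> [64, 70, 76, 82, 88]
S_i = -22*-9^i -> [-22, 198, -1782, 16038, -144342]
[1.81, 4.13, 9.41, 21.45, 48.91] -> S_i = 1.81*2.28^i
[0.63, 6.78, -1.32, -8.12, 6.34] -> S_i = Random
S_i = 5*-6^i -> [5, -30, 180, -1080, 6480]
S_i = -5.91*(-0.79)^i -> [-5.91, 4.67, -3.69, 2.91, -2.3]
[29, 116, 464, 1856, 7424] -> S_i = 29*4^i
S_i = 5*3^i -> [5, 15, 45, 135, 405]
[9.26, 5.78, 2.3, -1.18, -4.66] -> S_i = 9.26 + -3.48*i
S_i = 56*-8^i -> [56, -448, 3584, -28672, 229376]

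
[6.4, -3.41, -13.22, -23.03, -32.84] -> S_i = 6.40 + -9.81*i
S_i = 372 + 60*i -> [372, 432, 492, 552, 612]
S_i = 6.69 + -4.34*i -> [6.69, 2.35, -1.99, -6.33, -10.67]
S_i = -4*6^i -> [-4, -24, -144, -864, -5184]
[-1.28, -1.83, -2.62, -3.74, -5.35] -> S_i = -1.28*1.43^i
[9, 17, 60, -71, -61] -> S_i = Random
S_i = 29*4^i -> [29, 116, 464, 1856, 7424]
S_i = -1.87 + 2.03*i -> [-1.87, 0.16, 2.19, 4.22, 6.25]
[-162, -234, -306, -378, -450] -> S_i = -162 + -72*i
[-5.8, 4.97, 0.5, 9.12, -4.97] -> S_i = Random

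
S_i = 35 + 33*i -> [35, 68, 101, 134, 167]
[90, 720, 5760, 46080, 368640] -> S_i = 90*8^i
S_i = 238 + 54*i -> [238, 292, 346, 400, 454]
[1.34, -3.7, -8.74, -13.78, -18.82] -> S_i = 1.34 + -5.04*i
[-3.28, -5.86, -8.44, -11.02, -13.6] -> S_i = -3.28 + -2.58*i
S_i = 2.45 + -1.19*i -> [2.45, 1.26, 0.07, -1.12, -2.31]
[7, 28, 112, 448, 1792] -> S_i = 7*4^i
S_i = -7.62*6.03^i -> [-7.62, -45.95, -277.07, -1670.73, -10074.52]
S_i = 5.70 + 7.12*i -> [5.7, 12.82, 19.94, 27.06, 34.18]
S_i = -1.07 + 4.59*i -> [-1.07, 3.52, 8.11, 12.7, 17.29]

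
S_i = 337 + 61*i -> [337, 398, 459, 520, 581]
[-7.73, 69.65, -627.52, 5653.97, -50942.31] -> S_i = -7.73*(-9.01)^i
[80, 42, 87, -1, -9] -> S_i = Random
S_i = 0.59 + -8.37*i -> [0.59, -7.78, -16.15, -24.52, -32.89]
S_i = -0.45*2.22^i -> [-0.45, -1.0, -2.22, -4.92, -10.93]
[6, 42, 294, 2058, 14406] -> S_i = 6*7^i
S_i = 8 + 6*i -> [8, 14, 20, 26, 32]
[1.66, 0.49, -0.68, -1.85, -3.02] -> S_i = 1.66 + -1.17*i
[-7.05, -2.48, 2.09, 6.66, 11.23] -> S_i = -7.05 + 4.57*i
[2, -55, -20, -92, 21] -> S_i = Random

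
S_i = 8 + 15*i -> [8, 23, 38, 53, 68]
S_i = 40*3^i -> [40, 120, 360, 1080, 3240]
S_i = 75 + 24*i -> [75, 99, 123, 147, 171]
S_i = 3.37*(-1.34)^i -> [3.37, -4.52, 6.05, -8.11, 10.87]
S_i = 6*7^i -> [6, 42, 294, 2058, 14406]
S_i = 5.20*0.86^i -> [5.2, 4.47, 3.85, 3.31, 2.84]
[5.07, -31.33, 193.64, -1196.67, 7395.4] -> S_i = 5.07*(-6.18)^i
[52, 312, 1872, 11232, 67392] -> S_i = 52*6^i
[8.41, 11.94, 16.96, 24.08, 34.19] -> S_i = 8.41*1.42^i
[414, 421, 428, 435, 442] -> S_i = 414 + 7*i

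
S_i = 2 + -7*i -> [2, -5, -12, -19, -26]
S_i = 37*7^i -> [37, 259, 1813, 12691, 88837]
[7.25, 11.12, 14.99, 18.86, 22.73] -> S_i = 7.25 + 3.87*i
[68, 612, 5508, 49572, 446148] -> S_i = 68*9^i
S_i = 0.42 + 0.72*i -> [0.42, 1.14, 1.86, 2.58, 3.3]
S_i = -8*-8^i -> [-8, 64, -512, 4096, -32768]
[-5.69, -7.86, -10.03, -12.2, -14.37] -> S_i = -5.69 + -2.17*i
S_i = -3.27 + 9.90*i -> [-3.27, 6.63, 16.53, 26.43, 36.33]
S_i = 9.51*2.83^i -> [9.51, 26.91, 76.16, 215.55, 609.99]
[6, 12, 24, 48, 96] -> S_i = 6*2^i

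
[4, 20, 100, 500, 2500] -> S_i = 4*5^i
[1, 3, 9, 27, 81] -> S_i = 1*3^i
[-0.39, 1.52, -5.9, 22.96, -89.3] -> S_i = -0.39*(-3.89)^i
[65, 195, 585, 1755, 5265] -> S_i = 65*3^i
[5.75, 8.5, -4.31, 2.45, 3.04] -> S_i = Random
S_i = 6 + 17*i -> [6, 23, 40, 57, 74]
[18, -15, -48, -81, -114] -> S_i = 18 + -33*i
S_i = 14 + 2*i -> [14, 16, 18, 20, 22]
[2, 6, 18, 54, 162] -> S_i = 2*3^i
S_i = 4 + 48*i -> [4, 52, 100, 148, 196]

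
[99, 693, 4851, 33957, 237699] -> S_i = 99*7^i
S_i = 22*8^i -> [22, 176, 1408, 11264, 90112]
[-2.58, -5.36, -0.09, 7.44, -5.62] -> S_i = Random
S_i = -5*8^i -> [-5, -40, -320, -2560, -20480]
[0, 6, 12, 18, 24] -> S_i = 0 + 6*i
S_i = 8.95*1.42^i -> [8.95, 12.71, 18.05, 25.63, 36.39]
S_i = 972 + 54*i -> [972, 1026, 1080, 1134, 1188]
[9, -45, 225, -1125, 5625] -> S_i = 9*-5^i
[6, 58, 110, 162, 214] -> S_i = 6 + 52*i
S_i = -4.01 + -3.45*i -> [-4.01, -7.46, -10.91, -14.36, -17.81]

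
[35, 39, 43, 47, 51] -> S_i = 35 + 4*i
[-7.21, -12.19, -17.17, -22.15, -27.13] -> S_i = -7.21 + -4.98*i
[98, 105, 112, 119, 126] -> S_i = 98 + 7*i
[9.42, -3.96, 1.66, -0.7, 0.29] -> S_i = 9.42*(-0.42)^i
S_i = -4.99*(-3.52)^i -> [-4.99, 17.56, -61.83, 217.63, -766.07]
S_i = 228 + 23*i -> [228, 251, 274, 297, 320]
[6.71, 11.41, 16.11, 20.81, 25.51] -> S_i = 6.71 + 4.70*i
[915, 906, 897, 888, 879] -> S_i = 915 + -9*i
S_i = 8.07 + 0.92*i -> [8.07, 8.99, 9.91, 10.83, 11.75]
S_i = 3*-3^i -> [3, -9, 27, -81, 243]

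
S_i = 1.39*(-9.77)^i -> [1.39, -13.58, 132.68, -1296.28, 12664.65]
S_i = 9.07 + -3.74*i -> [9.07, 5.33, 1.59, -2.15, -5.89]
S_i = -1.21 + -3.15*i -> [-1.21, -4.36, -7.51, -10.66, -13.81]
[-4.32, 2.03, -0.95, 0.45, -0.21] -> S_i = -4.32*(-0.47)^i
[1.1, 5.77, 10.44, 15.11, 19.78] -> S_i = 1.10 + 4.67*i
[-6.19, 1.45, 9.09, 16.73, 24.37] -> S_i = -6.19 + 7.64*i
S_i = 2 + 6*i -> [2, 8, 14, 20, 26]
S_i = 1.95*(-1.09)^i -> [1.95, -2.13, 2.32, -2.53, 2.75]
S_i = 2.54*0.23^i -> [2.54, 0.58, 0.13, 0.03, 0.01]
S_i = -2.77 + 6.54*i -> [-2.77, 3.77, 10.31, 16.85, 23.39]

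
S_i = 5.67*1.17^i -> [5.67, 6.63, 7.76, 9.08, 10.62]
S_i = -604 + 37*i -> [-604, -567, -530, -493, -456]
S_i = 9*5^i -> [9, 45, 225, 1125, 5625]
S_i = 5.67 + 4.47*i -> [5.67, 10.14, 14.61, 19.08, 23.55]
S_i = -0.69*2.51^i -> [-0.69, -1.73, -4.35, -10.91, -27.39]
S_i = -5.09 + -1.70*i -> [-5.09, -6.79, -8.49, -10.19, -11.89]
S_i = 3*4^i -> [3, 12, 48, 192, 768]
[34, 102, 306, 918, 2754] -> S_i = 34*3^i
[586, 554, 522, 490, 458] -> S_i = 586 + -32*i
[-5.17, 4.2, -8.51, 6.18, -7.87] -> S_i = Random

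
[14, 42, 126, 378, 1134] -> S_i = 14*3^i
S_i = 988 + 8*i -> [988, 996, 1004, 1012, 1020]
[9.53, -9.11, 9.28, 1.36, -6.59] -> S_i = Random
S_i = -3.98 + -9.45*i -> [-3.98, -13.43, -22.88, -32.33, -41.78]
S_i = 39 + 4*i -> [39, 43, 47, 51, 55]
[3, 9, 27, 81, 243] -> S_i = 3*3^i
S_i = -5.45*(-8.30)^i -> [-5.45, 45.24, -375.45, 3116.24, -25864.78]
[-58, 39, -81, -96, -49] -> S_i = Random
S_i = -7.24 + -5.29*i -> [-7.24, -12.53, -17.82, -23.11, -28.4]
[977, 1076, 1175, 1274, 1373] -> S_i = 977 + 99*i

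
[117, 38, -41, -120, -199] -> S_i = 117 + -79*i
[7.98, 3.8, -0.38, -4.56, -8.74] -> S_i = 7.98 + -4.18*i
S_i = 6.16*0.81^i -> [6.16, 4.99, 4.04, 3.27, 2.65]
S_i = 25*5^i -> [25, 125, 625, 3125, 15625]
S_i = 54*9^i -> [54, 486, 4374, 39366, 354294]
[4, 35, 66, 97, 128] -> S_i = 4 + 31*i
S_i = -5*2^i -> [-5, -10, -20, -40, -80]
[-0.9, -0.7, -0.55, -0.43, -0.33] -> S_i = -0.90*0.78^i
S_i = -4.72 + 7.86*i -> [-4.72, 3.14, 11.0, 18.86, 26.72]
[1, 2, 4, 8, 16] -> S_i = 1*2^i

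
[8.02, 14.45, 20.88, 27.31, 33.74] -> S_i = 8.02 + 6.43*i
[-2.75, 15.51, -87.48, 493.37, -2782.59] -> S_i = -2.75*(-5.64)^i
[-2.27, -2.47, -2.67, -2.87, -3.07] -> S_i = -2.27 + -0.20*i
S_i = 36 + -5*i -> [36, 31, 26, 21, 16]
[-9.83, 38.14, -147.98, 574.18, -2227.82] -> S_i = -9.83*(-3.88)^i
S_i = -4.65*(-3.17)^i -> [-4.65, 14.74, -46.73, 148.13, -469.56]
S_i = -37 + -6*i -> [-37, -43, -49, -55, -61]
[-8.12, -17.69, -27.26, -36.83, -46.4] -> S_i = -8.12 + -9.57*i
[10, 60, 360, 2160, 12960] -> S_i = 10*6^i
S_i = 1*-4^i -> [1, -4, 16, -64, 256]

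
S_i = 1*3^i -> [1, 3, 9, 27, 81]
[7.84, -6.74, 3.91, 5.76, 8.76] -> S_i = Random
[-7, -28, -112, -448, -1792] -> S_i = -7*4^i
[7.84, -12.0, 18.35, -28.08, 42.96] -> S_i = 7.84*(-1.53)^i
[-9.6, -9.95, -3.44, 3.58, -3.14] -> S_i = Random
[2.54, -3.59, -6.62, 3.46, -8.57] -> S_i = Random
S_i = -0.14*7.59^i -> [-0.14, -1.06, -8.07, -61.21, -464.62]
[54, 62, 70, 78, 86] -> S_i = 54 + 8*i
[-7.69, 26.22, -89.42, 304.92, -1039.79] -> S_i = -7.69*(-3.41)^i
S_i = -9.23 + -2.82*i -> [-9.23, -12.05, -14.87, -17.69, -20.51]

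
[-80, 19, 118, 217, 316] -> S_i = -80 + 99*i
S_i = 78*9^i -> [78, 702, 6318, 56862, 511758]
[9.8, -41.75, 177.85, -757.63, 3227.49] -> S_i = 9.80*(-4.26)^i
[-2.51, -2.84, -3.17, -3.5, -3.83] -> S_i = -2.51 + -0.33*i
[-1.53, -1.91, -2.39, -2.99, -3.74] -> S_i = -1.53*1.25^i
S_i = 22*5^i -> [22, 110, 550, 2750, 13750]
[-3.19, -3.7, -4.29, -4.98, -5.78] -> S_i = -3.19*1.16^i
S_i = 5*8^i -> [5, 40, 320, 2560, 20480]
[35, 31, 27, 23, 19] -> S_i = 35 + -4*i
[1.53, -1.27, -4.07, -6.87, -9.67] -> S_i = 1.53 + -2.80*i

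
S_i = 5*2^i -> [5, 10, 20, 40, 80]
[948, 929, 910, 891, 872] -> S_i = 948 + -19*i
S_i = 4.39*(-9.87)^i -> [4.39, -43.33, 427.66, -4221.01, 41661.33]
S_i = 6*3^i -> [6, 18, 54, 162, 486]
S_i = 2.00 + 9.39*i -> [2.0, 11.39, 20.78, 30.17, 39.56]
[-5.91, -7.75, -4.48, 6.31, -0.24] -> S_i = Random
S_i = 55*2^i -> [55, 110, 220, 440, 880]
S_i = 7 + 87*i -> [7, 94, 181, 268, 355]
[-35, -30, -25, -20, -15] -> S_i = -35 + 5*i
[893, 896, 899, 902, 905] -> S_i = 893 + 3*i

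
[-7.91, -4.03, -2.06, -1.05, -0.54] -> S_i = -7.91*0.51^i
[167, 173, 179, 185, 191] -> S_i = 167 + 6*i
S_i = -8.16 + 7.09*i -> [-8.16, -1.07, 6.02, 13.11, 20.2]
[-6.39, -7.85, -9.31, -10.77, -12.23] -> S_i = -6.39 + -1.46*i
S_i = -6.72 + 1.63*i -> [-6.72, -5.09, -3.46, -1.83, -0.2]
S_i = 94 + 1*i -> [94, 95, 96, 97, 98]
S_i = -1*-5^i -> [-1, 5, -25, 125, -625]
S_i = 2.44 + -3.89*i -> [2.44, -1.45, -5.34, -9.23, -13.12]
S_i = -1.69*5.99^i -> [-1.69, -10.12, -60.64, -363.22, -2175.67]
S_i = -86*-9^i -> [-86, 774, -6966, 62694, -564246]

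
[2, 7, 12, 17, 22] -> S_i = 2 + 5*i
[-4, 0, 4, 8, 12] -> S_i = -4 + 4*i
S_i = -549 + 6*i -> [-549, -543, -537, -531, -525]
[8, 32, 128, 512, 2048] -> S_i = 8*4^i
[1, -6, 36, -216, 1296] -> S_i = 1*-6^i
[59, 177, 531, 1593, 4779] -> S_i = 59*3^i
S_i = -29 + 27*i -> [-29, -2, 25, 52, 79]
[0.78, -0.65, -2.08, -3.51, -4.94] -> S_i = 0.78 + -1.43*i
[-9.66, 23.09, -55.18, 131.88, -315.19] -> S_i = -9.66*(-2.39)^i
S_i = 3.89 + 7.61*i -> [3.89, 11.5, 19.11, 26.72, 34.33]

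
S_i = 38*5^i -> [38, 190, 950, 4750, 23750]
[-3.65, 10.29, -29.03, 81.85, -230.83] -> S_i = -3.65*(-2.82)^i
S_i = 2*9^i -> [2, 18, 162, 1458, 13122]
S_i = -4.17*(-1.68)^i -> [-4.17, 7.01, -11.77, 19.77, -33.22]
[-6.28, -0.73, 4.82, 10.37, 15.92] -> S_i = -6.28 + 5.55*i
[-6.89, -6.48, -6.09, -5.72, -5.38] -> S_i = -6.89*0.94^i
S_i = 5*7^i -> [5, 35, 245, 1715, 12005]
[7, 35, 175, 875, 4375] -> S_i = 7*5^i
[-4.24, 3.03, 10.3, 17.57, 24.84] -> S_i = -4.24 + 7.27*i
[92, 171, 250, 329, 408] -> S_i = 92 + 79*i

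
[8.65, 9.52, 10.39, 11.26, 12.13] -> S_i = 8.65 + 0.87*i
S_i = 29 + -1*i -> [29, 28, 27, 26, 25]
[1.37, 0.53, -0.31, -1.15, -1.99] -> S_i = 1.37 + -0.84*i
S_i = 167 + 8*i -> [167, 175, 183, 191, 199]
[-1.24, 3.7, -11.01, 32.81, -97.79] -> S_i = -1.24*(-2.98)^i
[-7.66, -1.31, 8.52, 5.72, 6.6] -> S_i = Random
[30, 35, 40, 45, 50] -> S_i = 30 + 5*i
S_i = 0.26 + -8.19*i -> [0.26, -7.93, -16.12, -24.31, -32.5]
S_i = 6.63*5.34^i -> [6.63, 35.4, 189.06, 1009.57, 5391.11]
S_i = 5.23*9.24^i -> [5.23, 48.33, 446.52, 4125.89, 38123.22]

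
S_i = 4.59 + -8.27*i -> [4.59, -3.68, -11.95, -20.22, -28.49]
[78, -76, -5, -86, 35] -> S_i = Random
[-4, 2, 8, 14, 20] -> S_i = -4 + 6*i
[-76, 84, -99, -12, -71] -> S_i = Random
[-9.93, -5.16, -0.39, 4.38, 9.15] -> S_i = -9.93 + 4.77*i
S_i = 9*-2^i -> [9, -18, 36, -72, 144]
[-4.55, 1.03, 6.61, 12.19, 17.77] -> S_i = -4.55 + 5.58*i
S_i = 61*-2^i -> [61, -122, 244, -488, 976]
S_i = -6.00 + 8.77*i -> [-6.0, 2.77, 11.54, 20.31, 29.08]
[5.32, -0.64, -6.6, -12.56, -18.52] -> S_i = 5.32 + -5.96*i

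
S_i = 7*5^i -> [7, 35, 175, 875, 4375]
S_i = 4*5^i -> [4, 20, 100, 500, 2500]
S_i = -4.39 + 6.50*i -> [-4.39, 2.11, 8.61, 15.11, 21.61]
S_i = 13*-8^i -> [13, -104, 832, -6656, 53248]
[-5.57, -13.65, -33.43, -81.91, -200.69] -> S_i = -5.57*2.45^i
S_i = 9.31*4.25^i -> [9.31, 39.57, 168.16, 714.69, 3037.42]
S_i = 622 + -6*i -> [622, 616, 610, 604, 598]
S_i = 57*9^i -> [57, 513, 4617, 41553, 373977]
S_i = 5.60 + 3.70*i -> [5.6, 9.3, 13.0, 16.7, 20.4]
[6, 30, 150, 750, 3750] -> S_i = 6*5^i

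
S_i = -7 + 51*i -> [-7, 44, 95, 146, 197]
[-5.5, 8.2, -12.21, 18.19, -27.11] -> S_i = -5.50*(-1.49)^i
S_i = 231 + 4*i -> [231, 235, 239, 243, 247]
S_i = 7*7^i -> [7, 49, 343, 2401, 16807]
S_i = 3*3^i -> [3, 9, 27, 81, 243]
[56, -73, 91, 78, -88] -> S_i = Random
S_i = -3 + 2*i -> [-3, -1, 1, 3, 5]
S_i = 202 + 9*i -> [202, 211, 220, 229, 238]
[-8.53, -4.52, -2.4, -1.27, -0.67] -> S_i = -8.53*0.53^i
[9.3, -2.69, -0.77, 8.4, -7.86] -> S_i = Random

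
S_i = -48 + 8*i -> [-48, -40, -32, -24, -16]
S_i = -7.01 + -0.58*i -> [-7.01, -7.59, -8.17, -8.75, -9.33]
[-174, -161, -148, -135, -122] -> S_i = -174 + 13*i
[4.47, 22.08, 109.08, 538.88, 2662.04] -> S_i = 4.47*4.94^i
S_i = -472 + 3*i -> [-472, -469, -466, -463, -460]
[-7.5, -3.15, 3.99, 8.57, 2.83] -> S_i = Random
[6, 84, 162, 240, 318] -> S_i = 6 + 78*i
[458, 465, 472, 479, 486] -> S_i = 458 + 7*i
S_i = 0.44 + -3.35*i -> [0.44, -2.91, -6.26, -9.61, -12.96]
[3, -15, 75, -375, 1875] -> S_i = 3*-5^i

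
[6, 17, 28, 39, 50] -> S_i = 6 + 11*i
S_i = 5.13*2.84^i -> [5.13, 14.57, 41.38, 117.51, 333.73]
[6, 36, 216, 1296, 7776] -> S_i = 6*6^i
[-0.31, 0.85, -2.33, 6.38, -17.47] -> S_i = -0.31*(-2.74)^i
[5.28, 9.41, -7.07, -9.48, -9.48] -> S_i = Random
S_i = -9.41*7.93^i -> [-9.41, -74.62, -591.75, -4692.55, -37211.95]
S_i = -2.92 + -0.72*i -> [-2.92, -3.64, -4.36, -5.08, -5.8]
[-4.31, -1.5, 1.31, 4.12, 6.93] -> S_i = -4.31 + 2.81*i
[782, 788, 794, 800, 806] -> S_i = 782 + 6*i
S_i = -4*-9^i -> [-4, 36, -324, 2916, -26244]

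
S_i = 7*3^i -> [7, 21, 63, 189, 567]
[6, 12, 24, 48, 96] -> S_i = 6*2^i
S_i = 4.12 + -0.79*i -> [4.12, 3.33, 2.54, 1.75, 0.96]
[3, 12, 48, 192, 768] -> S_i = 3*4^i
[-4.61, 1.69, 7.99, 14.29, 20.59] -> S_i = -4.61 + 6.30*i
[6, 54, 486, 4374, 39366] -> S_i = 6*9^i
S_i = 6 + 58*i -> [6, 64, 122, 180, 238]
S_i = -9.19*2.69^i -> [-9.19, -24.72, -66.5, -178.88, -481.2]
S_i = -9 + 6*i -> [-9, -3, 3, 9, 15]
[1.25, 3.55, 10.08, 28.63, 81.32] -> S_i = 1.25*2.84^i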